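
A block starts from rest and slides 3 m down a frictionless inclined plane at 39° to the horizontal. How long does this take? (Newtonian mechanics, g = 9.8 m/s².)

a = g sin(θ) = 9.8 × sin(39°) = 6.1673 m/s²
t = √(2d/a) = √(2 × 3 / 6.1673) = 0.99 s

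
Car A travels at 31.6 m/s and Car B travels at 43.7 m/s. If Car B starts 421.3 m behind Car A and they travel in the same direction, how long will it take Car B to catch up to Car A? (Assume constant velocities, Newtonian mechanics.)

Relative speed: v_rel = 43.7 - 31.6 = 12.1 m/s
Time to catch: t = d₀/v_rel = 421.3/12.1 = 34.82 s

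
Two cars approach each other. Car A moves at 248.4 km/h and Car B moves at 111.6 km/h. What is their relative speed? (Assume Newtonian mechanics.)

v_rel = v_A + v_B = 248.4 + 111.6 = 360.0 km/h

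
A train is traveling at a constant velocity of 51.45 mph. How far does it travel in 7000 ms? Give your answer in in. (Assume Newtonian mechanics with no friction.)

v = 51.45 mph × 0.44704 = 23.0002 m/s
t = 7000 ms × 0.001 = 7.0 s
d = v × t = 23.0002 × 7.0 = 161.001 m
d = 161.001 m / 0.0254 = 6339 in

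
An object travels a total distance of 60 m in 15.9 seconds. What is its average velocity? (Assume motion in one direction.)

v_avg = Δd / Δt = 60 / 15.9 = 3.77 m/s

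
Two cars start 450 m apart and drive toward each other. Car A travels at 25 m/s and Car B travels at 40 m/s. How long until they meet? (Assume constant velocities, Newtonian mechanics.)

Combined speed: v_combined = 25 + 40 = 65 m/s
Time to meet: t = d/v_combined = 450/65 = 6.92 s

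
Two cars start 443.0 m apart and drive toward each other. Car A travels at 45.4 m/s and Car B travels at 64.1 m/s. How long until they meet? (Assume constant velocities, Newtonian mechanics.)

Combined speed: v_combined = 45.4 + 64.1 = 109.5 m/s
Time to meet: t = d/v_combined = 443.0/109.5 = 4.05 s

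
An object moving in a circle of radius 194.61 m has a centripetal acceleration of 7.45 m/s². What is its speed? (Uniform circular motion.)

v = √(a_c × r) = √(7.45 × 194.61) = 38.08 m/s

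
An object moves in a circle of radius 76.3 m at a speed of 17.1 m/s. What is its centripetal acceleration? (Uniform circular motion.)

a_c = v²/r = 17.1²/76.3 = 292.41/76.3 = 3.83 m/s²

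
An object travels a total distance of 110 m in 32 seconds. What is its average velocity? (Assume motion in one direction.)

v_avg = Δd / Δt = 110 / 32 = 3.44 m/s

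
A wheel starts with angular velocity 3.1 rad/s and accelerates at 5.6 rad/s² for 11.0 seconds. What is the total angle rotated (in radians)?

θ = ω₀t + ½αt² = 3.1×11.0 + ½×5.6×11.0² = 372.9 rad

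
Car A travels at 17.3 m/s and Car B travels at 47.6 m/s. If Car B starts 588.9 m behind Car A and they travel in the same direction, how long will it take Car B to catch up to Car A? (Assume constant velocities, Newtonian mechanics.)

Relative speed: v_rel = 47.6 - 17.3 = 30.3 m/s
Time to catch: t = d₀/v_rel = 588.9/30.3 = 19.44 s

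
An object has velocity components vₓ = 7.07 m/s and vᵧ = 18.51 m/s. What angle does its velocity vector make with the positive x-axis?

θ = arctan(vᵧ/vₓ) = arctan(18.51/7.07) = 69.1°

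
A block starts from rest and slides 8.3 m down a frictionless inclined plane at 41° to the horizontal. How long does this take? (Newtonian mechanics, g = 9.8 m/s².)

a = g sin(θ) = 9.8 × sin(41°) = 6.4294 m/s²
t = √(2d/a) = √(2 × 8.3 / 6.4294) = 1.61 s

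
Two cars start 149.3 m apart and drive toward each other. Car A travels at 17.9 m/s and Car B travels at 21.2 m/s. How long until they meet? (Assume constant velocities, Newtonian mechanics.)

Combined speed: v_combined = 17.9 + 21.2 = 39.1 m/s
Time to meet: t = d/v_combined = 149.3/39.1 = 3.82 s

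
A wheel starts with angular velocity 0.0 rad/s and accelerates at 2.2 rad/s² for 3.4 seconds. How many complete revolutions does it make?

θ = ω₀t + ½αt² = 0.0×3.4 + ½×2.2×3.4² = 12.716 rad
Total revolutions = θ/(2π) = 12.716/(2π) = 2.02
Complete revolutions = ⌊2.02⌋ = 2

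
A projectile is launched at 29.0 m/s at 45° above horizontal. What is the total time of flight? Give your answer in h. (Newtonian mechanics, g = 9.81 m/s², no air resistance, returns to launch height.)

T = 2 × v₀ × sin(θ) / g = 2 × 29.0 × sin(45°) / 9.81 = 2 × 29.0 × 0.707107 / 9.81 = 4.18065 s
T = 4.18065 s / 3600.0 = 0.001161 h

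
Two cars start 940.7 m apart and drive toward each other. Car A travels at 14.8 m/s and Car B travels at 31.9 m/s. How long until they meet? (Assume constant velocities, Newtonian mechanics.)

Combined speed: v_combined = 14.8 + 31.9 = 46.7 m/s
Time to meet: t = d/v_combined = 940.7/46.7 = 20.14 s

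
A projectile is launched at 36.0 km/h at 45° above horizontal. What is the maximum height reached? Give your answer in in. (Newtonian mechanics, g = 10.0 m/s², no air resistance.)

v₀ = 36.0 km/h × 0.2777777777777778 = 10.0 m/s
H = v₀² × sin²(θ) / (2g) = 10.0² × sin(45°)² / (2 × 10.0) = 100.0 × 0.5 / 20.0 = 2.5 m
H = 2.5 m / 0.0254 = 98.43 in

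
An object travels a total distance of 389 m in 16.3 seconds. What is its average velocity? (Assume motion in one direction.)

v_avg = Δd / Δt = 389 / 16.3 = 23.87 m/s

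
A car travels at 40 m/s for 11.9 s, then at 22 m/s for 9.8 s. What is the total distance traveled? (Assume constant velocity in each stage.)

d₁ = v₁t₁ = 40 × 11.9 = 476.0 m
d₂ = v₂t₂ = 22 × 9.8 = 215.6 m
d_total = 476.0 + 215.6 = 691.6 m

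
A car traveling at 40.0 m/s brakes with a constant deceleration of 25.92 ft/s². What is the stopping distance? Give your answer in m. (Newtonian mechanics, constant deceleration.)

a = 25.92 ft/s² × 0.3048 = 7.90042 m/s²
d = v₀² / (2a) = 40.0² / (2 × 7.90042) = 1600.0 / 15.8008 = 101.3 m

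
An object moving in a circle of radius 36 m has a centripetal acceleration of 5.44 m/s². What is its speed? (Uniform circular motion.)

v = √(a_c × r) = √(5.44 × 36) = 13.99 m/s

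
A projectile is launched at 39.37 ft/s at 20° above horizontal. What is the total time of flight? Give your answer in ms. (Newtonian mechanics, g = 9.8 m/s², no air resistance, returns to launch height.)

v₀ = 39.37 ft/s × 0.3048 = 12.0 m/s
T = 2 × v₀ × sin(θ) / g = 2 × 12.0 × sin(20°) / 9.8 = 2 × 12.0 × 0.34202 / 9.8 = 0.8376 s
T = 0.8376 s / 0.001 = 837.6 ms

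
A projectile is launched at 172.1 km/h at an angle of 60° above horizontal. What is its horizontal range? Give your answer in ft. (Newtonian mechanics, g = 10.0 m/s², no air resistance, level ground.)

v₀ = 172.1 km/h × 0.2777777777777778 = 47.8056 m/s
R = v₀² × sin(2θ) / g = 47.8056² × sin(2 × 60°) / 10.0 = 2285.38 × 0.866025 / 10.0 = 197.92 m
R = 197.92 m / 0.3048 = 649.3 ft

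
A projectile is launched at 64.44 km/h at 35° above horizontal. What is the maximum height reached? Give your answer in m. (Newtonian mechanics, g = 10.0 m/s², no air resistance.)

v₀ = 64.44 km/h × 0.2777777777777778 = 17.9 m/s
H = v₀² × sin²(θ) / (2g) = 17.9² × sin(35°)² / (2 × 10.0) = 320.41 × 0.32899 / 20.0 = 5.271 m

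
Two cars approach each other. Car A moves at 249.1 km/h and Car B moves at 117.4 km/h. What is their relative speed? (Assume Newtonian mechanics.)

v_rel = v_A + v_B = 249.1 + 117.4 = 366.5 km/h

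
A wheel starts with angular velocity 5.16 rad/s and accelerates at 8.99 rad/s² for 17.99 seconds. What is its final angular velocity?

ω = ω₀ + αt = 5.16 + 8.99 × 17.99 = 166.89 rad/s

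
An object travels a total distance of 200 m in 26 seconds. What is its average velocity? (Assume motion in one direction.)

v_avg = Δd / Δt = 200 / 26 = 7.69 m/s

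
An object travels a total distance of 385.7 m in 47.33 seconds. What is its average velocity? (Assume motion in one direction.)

v_avg = Δd / Δt = 385.7 / 47.33 = 8.15 m/s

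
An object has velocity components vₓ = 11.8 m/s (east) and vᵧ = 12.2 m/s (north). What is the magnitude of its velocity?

|v| = √(vₓ² + vᵧ²) = √(11.8² + 12.2²) = √(288.08) = 16.97 m/s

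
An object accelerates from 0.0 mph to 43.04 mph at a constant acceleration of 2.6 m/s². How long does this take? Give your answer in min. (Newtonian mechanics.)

v₀ = 0.0 mph × 0.44704 = 0.0 m/s
v = 43.04 mph × 0.44704 = 19.2406 m/s
t = (v - v₀) / a = (19.2406 - 0.0) / 2.6 = 7.40023 s
t = 7.40023 s / 60.0 = 0.1233 min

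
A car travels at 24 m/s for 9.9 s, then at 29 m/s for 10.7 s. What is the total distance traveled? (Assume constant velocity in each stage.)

d₁ = v₁t₁ = 24 × 9.9 = 237.6 m
d₂ = v₂t₂ = 29 × 10.7 = 310.3 m
d_total = 237.6 + 310.3 = 547.9 m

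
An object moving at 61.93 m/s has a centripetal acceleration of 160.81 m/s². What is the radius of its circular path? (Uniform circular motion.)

r = v²/a_c = 61.93²/160.81 = 23.85 m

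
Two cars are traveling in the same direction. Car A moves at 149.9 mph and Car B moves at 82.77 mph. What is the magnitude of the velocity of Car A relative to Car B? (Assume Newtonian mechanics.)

v_rel = |v_A - v_B| = |149.9 - 82.77| = 67.13 mph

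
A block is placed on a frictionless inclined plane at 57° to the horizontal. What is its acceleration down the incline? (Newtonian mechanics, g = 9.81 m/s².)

a = g sin(θ) = 9.81 × sin(57°) = 9.81 × 0.8387 = 8.23 m/s²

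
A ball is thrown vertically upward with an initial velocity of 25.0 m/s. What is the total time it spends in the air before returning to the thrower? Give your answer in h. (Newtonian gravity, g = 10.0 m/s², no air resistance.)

t_total = 2 × v₀ / g = 2 × 25.0 / 10.0 = 5.0 s
t_total = 5.0 s / 3600.0 = 0.001389 h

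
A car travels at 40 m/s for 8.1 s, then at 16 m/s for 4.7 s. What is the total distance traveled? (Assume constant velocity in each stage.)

d₁ = v₁t₁ = 40 × 8.1 = 324.0 m
d₂ = v₂t₂ = 16 × 4.7 = 75.2 m
d_total = 324.0 + 75.2 = 399.2 m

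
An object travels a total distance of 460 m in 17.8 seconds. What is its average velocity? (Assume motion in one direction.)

v_avg = Δd / Δt = 460 / 17.8 = 25.84 m/s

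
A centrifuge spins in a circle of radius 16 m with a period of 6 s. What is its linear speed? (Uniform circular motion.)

v = 2πr/T = 2π×16/6 = 16.76 m/s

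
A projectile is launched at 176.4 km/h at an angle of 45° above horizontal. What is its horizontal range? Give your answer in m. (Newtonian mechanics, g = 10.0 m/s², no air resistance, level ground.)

v₀ = 176.4 km/h × 0.2777777777777778 = 49.0 m/s
R = v₀² × sin(2θ) / g = 49.0² × sin(2 × 45°) / 10.0 = 2401.0 × 1.0 / 10.0 = 240.1 m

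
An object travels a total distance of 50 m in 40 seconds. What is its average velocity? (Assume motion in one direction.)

v_avg = Δd / Δt = 50 / 40 = 1.25 m/s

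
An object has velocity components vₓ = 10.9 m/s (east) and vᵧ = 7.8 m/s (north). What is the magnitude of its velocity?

|v| = √(vₓ² + vᵧ²) = √(10.9² + 7.8²) = √(179.65) = 13.4 m/s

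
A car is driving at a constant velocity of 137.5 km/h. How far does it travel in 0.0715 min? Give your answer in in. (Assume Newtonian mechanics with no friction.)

v = 137.5 km/h × 0.2777777777777778 = 38.1944 m/s
t = 0.0715 min × 60.0 = 4.29 s
d = v × t = 38.1944 × 4.29 = 163.854 m
d = 163.854 m / 0.0254 = 6451 in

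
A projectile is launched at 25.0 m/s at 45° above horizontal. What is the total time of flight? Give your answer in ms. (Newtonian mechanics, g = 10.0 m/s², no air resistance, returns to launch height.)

T = 2 × v₀ × sin(θ) / g = 2 × 25.0 × sin(45°) / 10.0 = 2 × 25.0 × 0.707107 / 10.0 = 3.53554 s
T = 3.53554 s / 0.001 = 3536 ms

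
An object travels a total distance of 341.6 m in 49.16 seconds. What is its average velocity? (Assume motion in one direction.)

v_avg = Δd / Δt = 341.6 / 49.16 = 6.95 m/s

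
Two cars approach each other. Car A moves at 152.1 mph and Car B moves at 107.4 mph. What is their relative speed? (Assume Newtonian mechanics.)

v_rel = v_A + v_B = 152.1 + 107.4 = 259.5 mph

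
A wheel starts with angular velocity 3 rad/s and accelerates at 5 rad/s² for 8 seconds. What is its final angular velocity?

ω = ω₀ + αt = 3 + 5 × 8 = 43 rad/s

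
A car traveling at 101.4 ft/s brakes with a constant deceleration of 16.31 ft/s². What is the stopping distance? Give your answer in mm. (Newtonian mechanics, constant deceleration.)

v₀ = 101.4 ft/s × 0.3048 = 30.9067 m/s
a = 16.31 ft/s² × 0.3048 = 4.97129 m/s²
d = v₀² / (2a) = 30.9067² / (2 × 4.97129) = 955.224 / 9.94258 = 96.0741 m
d = 96.0741 m / 0.001 = 96070 mm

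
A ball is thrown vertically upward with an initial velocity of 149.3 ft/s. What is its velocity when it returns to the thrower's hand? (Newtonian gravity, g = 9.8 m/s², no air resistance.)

By conservation of energy (no air resistance), the ball returns to the throw height with the same speed as launch, but directed downward.
|v_ground| = v₀ = 149.3 ft/s
v_ground = 149.3 ft/s (downward)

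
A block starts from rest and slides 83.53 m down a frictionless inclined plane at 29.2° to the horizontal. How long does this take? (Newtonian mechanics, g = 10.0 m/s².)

a = g sin(θ) = 10.0 × sin(29.2°) = 4.8786 m/s²
t = √(2d/a) = √(2 × 83.53 / 4.8786) = 5.85 s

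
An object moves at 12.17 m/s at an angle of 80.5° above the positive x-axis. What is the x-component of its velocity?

vₓ = v cos(θ) = 12.17 × cos(80.5°) = 2.01 m/s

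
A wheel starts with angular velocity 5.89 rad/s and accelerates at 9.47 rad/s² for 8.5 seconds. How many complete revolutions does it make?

θ = ω₀t + ½αt² = 5.89×8.5 + ½×9.47×8.5² = 392.16875 rad
Total revolutions = θ/(2π) = 392.16875/(2π) = 62.42
Complete revolutions = ⌊62.42⌋ = 62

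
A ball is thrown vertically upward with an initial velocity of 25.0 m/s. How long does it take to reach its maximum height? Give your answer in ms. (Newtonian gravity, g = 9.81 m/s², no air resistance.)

t_up = v₀ / g = 25.0 / 9.81 = 2.54842 s
t_up = 2.54842 s / 0.001 = 2548 ms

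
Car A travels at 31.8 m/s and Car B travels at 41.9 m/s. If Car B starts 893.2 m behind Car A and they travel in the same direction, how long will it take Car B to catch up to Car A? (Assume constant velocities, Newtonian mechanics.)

Relative speed: v_rel = 41.9 - 31.8 = 10.1 m/s
Time to catch: t = d₀/v_rel = 893.2/10.1 = 88.44 s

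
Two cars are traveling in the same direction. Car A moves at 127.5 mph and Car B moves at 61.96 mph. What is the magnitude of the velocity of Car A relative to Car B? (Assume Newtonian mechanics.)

v_rel = |v_A - v_B| = |127.5 - 61.96| = 65.54 mph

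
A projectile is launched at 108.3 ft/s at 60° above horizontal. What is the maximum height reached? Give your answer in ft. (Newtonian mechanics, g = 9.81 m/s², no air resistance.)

v₀ = 108.3 ft/s × 0.3048 = 33.0098 m/s
H = v₀² × sin²(θ) / (2g) = 33.0098² × sin(60°)² / (2 × 9.81) = 1089.65 × 0.75 / 19.62 = 41.6533 m
H = 41.6533 m / 0.3048 = 136.7 ft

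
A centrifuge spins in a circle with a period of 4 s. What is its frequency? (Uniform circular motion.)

f = 1/T = 1/4 = 0.25 Hz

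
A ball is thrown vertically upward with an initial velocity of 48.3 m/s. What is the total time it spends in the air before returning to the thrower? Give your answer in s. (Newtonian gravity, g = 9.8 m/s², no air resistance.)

t_total = 2 × v₀ / g = 2 × 48.3 / 9.8 = 9.857 s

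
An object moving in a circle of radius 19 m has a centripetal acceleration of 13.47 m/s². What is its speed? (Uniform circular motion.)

v = √(a_c × r) = √(13.47 × 19) = 16.0 m/s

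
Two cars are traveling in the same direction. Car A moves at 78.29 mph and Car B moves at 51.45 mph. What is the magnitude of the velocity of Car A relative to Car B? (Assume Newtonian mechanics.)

v_rel = |v_A - v_B| = |78.29 - 51.45| = 26.84 mph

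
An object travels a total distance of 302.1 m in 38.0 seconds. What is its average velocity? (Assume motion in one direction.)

v_avg = Δd / Δt = 302.1 / 38.0 = 7.95 m/s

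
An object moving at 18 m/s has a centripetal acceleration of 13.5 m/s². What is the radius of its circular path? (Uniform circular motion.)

r = v²/a_c = 18²/13.5 = 24.0 m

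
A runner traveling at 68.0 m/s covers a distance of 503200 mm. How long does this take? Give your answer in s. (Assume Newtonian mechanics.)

d = 503200 mm × 0.001 = 503.2 m
t = d / v = 503.2 / 68.0 = 7.4 s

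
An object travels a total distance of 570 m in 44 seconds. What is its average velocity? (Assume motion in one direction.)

v_avg = Δd / Δt = 570 / 44 = 12.95 m/s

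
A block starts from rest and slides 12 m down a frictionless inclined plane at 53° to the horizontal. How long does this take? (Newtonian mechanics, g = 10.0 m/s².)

a = g sin(θ) = 10.0 × sin(53°) = 7.9864 m/s²
t = √(2d/a) = √(2 × 12 / 7.9864) = 1.73 s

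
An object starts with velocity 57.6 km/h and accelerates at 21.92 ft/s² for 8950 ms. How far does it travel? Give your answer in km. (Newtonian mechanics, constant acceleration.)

v₀ = 57.6 km/h × 0.2777777777777778 = 16.0 m/s
a = 21.92 ft/s² × 0.3048 = 6.68122 m/s²
t = 8950 ms × 0.001 = 8.95 s
d = v₀ × t + ½ × a × t² = 16.0 × 8.95 + 0.5 × 6.68122 × 8.95² = 410.791 m
d = 410.791 m / 1000.0 = 0.4108 km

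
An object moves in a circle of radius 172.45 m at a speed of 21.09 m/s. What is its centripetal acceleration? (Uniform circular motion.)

a_c = v²/r = 21.09²/172.45 = 444.7881/172.45 = 2.58 m/s²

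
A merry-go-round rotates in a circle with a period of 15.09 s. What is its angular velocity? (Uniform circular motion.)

ω = 2π/T = 2π/15.09 = 0.4164 rad/s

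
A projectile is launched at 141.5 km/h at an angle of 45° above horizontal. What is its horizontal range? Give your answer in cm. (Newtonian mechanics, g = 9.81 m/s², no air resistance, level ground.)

v₀ = 141.5 km/h × 0.2777777777777778 = 39.3056 m/s
R = v₀² × sin(2θ) / g = 39.3056² × sin(2 × 45°) / 9.81 = 1544.93 × 1.0 / 9.81 = 157.485 m
R = 157.485 m / 0.01 = 15750 cm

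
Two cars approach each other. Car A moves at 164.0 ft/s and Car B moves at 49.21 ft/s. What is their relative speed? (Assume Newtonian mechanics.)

v_rel = v_A + v_B = 164.0 + 49.21 = 213.21 ft/s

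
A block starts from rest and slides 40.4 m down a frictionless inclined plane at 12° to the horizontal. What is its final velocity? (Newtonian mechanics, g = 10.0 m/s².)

a = g sin(θ) = 10.0 × sin(12°) = 2.0791 m/s²
v = √(2ad) = √(2 × 2.0791 × 40.4) = 12.96 m/s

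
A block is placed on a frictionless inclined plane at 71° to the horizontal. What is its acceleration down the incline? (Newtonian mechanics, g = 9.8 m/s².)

a = g sin(θ) = 9.8 × sin(71°) = 9.8 × 0.9455 = 9.27 m/s²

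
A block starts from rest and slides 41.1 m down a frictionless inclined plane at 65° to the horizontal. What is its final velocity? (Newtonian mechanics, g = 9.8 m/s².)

a = g sin(θ) = 9.8 × sin(65°) = 8.8818 m/s²
v = √(2ad) = √(2 × 8.8818 × 41.1) = 27.02 m/s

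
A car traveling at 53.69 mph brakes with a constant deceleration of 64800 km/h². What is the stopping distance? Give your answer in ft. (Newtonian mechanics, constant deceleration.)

v₀ = 53.69 mph × 0.44704 = 24.0016 m/s
a = 64800 km/h² × 7.716049382716049e-05 = 5.0 m/s²
d = v₀² / (2a) = 24.0016² / (2 × 5.0) = 576.077 / 10.0 = 57.6077 m
d = 57.6077 m / 0.3048 = 189.0 ft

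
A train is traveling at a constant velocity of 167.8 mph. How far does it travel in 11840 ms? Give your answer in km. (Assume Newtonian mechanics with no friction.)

v = 167.8 mph × 0.44704 = 75.0133 m/s
t = 11840 ms × 0.001 = 11.84 s
d = v × t = 75.0133 × 11.84 = 888.157 m
d = 888.157 m / 1000.0 = 0.8882 km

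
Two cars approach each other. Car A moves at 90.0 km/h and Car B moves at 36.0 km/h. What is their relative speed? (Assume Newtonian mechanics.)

v_rel = v_A + v_B = 90.0 + 36.0 = 126.0 km/h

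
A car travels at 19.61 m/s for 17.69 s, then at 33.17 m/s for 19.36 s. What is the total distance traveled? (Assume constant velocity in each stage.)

d₁ = v₁t₁ = 19.61 × 17.69 = 346.9009 m
d₂ = v₂t₂ = 33.17 × 19.36 = 642.1712 m
d_total = 346.9009 + 642.1712 = 989.07 m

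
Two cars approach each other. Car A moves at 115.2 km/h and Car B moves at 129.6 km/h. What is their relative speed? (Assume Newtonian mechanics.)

v_rel = v_A + v_B = 115.2 + 129.6 = 244.8 km/h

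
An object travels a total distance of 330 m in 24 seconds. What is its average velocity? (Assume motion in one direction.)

v_avg = Δd / Δt = 330 / 24 = 13.75 m/s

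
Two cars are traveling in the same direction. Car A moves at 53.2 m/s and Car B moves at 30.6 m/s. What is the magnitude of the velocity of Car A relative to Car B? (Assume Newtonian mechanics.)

v_rel = |v_A - v_B| = |53.2 - 30.6| = 22.6 m/s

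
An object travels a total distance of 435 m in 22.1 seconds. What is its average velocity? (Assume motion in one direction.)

v_avg = Δd / Δt = 435 / 22.1 = 19.68 m/s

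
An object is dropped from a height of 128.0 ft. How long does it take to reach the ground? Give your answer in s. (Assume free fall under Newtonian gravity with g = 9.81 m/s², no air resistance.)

h = 128.0 ft × 0.3048 = 39.0144 m
t = √(2h/g) = √(2 × 39.0144 / 9.81) = 2.82 s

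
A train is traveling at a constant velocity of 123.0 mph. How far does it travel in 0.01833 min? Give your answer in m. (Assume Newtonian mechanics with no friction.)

v = 123.0 mph × 0.44704 = 54.9859 m/s
t = 0.01833 min × 60.0 = 1.0998 s
d = v × t = 54.9859 × 1.0998 = 60.47 m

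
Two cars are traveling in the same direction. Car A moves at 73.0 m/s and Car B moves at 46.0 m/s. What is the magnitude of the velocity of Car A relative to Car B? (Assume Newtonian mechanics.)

v_rel = |v_A - v_B| = |73.0 - 46.0| = 27.0 m/s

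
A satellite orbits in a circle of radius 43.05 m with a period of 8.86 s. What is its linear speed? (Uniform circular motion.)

v = 2πr/T = 2π×43.05/8.86 = 30.53 m/s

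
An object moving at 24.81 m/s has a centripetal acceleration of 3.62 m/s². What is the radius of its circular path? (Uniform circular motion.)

r = v²/a_c = 24.81²/3.62 = 170.04 m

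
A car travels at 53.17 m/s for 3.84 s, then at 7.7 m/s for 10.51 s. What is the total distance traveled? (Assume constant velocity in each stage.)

d₁ = v₁t₁ = 53.17 × 3.84 = 204.1728 m
d₂ = v₂t₂ = 7.7 × 10.51 = 80.927 m
d_total = 204.1728 + 80.927 = 285.1 m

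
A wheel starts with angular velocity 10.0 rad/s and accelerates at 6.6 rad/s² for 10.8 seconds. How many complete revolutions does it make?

θ = ω₀t + ½αt² = 10.0×10.8 + ½×6.6×10.8² = 492.912 rad
Total revolutions = θ/(2π) = 492.912/(2π) = 78.45
Complete revolutions = ⌊78.45⌋ = 78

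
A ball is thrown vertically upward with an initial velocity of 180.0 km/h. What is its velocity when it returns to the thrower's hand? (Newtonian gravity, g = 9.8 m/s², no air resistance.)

By conservation of energy (no air resistance), the ball returns to the throw height with the same speed as launch, but directed downward.
|v_ground| = v₀ = 180.0 km/h
v_ground = 180.0 km/h (downward)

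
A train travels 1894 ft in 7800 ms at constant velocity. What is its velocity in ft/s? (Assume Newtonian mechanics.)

d = 1894 ft × 0.3048 = 577.291 m
t = 7800 ms × 0.001 = 7.8 s
v = d / t = 577.291 / 7.8 = 74.0117 m/s
v = 74.0117 m/s / 0.3048 = 242.8 ft/s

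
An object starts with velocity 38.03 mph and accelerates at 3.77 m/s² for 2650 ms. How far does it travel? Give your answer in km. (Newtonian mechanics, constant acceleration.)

v₀ = 38.03 mph × 0.44704 = 17.0009 m/s
t = 2650 ms × 0.001 = 2.65 s
d = v₀ × t + ½ × a × t² = 17.0009 × 2.65 + 0.5 × 3.77 × 2.65² = 58.2898 m
d = 58.2898 m / 1000.0 = 0.05829 km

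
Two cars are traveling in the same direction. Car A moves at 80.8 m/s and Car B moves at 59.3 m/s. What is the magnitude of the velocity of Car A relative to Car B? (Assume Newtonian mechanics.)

v_rel = |v_A - v_B| = |80.8 - 59.3| = 21.5 m/s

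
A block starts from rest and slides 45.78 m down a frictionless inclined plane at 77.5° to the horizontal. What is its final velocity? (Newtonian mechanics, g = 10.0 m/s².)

a = g sin(θ) = 10.0 × sin(77.5°) = 9.763 m/s²
v = √(2ad) = √(2 × 9.763 × 45.78) = 29.9 m/s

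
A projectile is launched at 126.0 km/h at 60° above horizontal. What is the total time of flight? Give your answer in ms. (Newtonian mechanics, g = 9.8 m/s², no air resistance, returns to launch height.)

v₀ = 126.0 km/h × 0.2777777777777778 = 35.0 m/s
T = 2 × v₀ × sin(θ) / g = 2 × 35.0 × sin(60°) / 9.8 = 2 × 35.0 × 0.866025 / 9.8 = 6.18589 s
T = 6.18589 s / 0.001 = 6186 ms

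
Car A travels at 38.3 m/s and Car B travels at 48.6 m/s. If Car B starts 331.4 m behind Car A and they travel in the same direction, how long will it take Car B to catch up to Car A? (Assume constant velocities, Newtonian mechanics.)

Relative speed: v_rel = 48.6 - 38.3 = 10.3 m/s
Time to catch: t = d₀/v_rel = 331.4/10.3 = 32.17 s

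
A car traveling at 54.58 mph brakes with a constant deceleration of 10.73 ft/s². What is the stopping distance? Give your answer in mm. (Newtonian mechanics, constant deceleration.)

v₀ = 54.58 mph × 0.44704 = 24.3994 m/s
a = 10.73 ft/s² × 0.3048 = 3.2705 m/s²
d = v₀² / (2a) = 24.3994² / (2 × 3.2705) = 595.331 / 6.541 = 91.0153 m
d = 91.0153 m / 0.001 = 91020 mm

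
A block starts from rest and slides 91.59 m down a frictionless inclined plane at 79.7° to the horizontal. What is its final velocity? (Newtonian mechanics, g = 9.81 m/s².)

a = g sin(θ) = 9.81 × sin(79.7°) = 9.6519 m/s²
v = √(2ad) = √(2 × 9.6519 × 91.59) = 42.05 m/s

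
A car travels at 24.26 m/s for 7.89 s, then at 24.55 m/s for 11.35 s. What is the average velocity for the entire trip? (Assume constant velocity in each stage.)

d₁ = v₁t₁ = 24.26 × 7.89 = 191.4114 m
d₂ = v₂t₂ = 24.55 × 11.35 = 278.6425 m
d_total = 470.0539 m, t_total = 19.24 s
v_avg = d_total/t_total = 470.0539/19.24 = 24.43 m/s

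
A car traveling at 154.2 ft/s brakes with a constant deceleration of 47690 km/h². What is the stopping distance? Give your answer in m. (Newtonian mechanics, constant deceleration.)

v₀ = 154.2 ft/s × 0.3048 = 47.0002 m/s
a = 47690 km/h² × 7.716049382716049e-05 = 3.67978 m/s²
d = v₀² / (2a) = 47.0002² / (2 × 3.67978) = 2209.02 / 7.35956 = 300.2 m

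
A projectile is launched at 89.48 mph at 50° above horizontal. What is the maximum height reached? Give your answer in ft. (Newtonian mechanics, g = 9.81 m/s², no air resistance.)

v₀ = 89.48 mph × 0.44704 = 40.0011 m/s
H = v₀² × sin²(θ) / (2g) = 40.0011² × sin(50°)² / (2 × 9.81) = 1600.09 × 0.586824 / 19.62 = 47.8579 m
H = 47.8579 m / 0.3048 = 157.0 ft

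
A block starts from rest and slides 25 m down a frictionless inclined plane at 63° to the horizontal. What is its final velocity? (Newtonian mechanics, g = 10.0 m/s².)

a = g sin(θ) = 10.0 × sin(63°) = 8.9101 m/s²
v = √(2ad) = √(2 × 8.9101 × 25) = 21.11 m/s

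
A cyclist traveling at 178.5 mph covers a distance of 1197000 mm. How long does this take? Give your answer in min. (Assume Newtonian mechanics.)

d = 1197000 mm × 0.001 = 1197.0 m
v = 178.5 mph × 0.44704 = 79.7966 m/s
t = d / v = 1197.0 / 79.7966 = 15.0006 s
t = 15.0006 s / 60.0 = 0.25 min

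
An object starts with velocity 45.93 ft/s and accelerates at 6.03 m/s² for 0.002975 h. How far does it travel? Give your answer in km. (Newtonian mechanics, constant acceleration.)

v₀ = 45.93 ft/s × 0.3048 = 13.9995 m/s
t = 0.002975 h × 3600.0 = 10.71 s
d = v₀ × t + ½ × a × t² = 13.9995 × 10.71 + 0.5 × 6.03 × 10.71² = 495.768 m
d = 495.768 m / 1000.0 = 0.4958 km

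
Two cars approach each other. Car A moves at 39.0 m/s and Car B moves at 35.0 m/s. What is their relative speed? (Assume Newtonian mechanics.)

v_rel = v_A + v_B = 39.0 + 35.0 = 74.0 m/s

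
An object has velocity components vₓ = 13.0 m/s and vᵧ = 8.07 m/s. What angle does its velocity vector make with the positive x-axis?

θ = arctan(vᵧ/vₓ) = arctan(8.07/13.0) = 31.83°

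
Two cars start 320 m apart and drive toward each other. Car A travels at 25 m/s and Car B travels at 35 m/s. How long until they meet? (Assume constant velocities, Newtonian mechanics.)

Combined speed: v_combined = 25 + 35 = 60 m/s
Time to meet: t = d/v_combined = 320/60 = 5.33 s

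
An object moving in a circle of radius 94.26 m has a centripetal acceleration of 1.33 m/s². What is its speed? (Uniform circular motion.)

v = √(a_c × r) = √(1.33 × 94.26) = 11.2 m/s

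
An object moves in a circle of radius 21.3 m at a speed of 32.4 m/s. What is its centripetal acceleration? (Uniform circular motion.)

a_c = v²/r = 32.4²/21.3 = 1049.76/21.3 = 49.28 m/s²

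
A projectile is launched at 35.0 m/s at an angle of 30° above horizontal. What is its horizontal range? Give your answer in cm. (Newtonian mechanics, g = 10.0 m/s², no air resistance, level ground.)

R = v₀² × sin(2θ) / g = 35.0² × sin(2 × 30°) / 10.0 = 1225.0 × 0.866025 / 10.0 = 106.088 m
R = 106.088 m / 0.01 = 10610 cm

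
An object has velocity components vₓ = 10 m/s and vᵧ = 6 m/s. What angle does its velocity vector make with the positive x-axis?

θ = arctan(vᵧ/vₓ) = arctan(6/10) = 30.96°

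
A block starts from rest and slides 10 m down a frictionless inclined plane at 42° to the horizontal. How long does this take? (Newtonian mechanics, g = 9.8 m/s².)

a = g sin(θ) = 9.8 × sin(42°) = 6.5575 m/s²
t = √(2d/a) = √(2 × 10 / 6.5575) = 1.75 s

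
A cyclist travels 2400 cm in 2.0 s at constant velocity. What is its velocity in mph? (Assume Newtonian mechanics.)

d = 2400 cm × 0.01 = 24.0 m
v = d / t = 24.0 / 2.0 = 12.0 m/s
v = 12.0 m/s / 0.44704 = 26.84 mph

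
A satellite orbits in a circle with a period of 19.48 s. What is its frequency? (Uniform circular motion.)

f = 1/T = 1/19.48 = 0.0513 Hz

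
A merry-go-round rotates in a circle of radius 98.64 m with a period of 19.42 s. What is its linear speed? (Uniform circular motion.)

v = 2πr/T = 2π×98.64/19.42 = 31.91 m/s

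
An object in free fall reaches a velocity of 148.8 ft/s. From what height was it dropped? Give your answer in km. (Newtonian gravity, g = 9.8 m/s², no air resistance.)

v = 148.8 ft/s × 0.3048 = 45.3542 m/s
h = v² / (2g) = 45.3542² / (2 × 9.8) = 104.949 m
h = 104.949 m / 1000.0 = 0.1049 km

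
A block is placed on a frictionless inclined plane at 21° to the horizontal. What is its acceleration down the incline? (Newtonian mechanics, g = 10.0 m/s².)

a = g sin(θ) = 10.0 × sin(21°) = 10.0 × 0.3584 = 3.58 m/s²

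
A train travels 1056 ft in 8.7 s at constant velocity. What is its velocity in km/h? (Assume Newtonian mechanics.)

d = 1056 ft × 0.3048 = 321.869 m
v = d / t = 321.869 / 8.7 = 36.9964 m/s
v = 36.9964 m/s / 0.2777777777777778 = 133.2 km/h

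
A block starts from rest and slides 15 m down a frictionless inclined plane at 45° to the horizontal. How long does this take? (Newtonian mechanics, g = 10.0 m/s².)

a = g sin(θ) = 10.0 × sin(45°) = 7.0711 m/s²
t = √(2d/a) = √(2 × 15 / 7.0711) = 2.06 s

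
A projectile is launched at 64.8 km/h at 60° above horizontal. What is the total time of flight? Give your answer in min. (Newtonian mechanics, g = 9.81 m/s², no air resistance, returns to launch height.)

v₀ = 64.8 km/h × 0.2777777777777778 = 18.0 m/s
T = 2 × v₀ × sin(θ) / g = 2 × 18.0 × sin(60°) / 9.81 = 2 × 18.0 × 0.866025 / 9.81 = 3.17807 s
T = 3.17807 s / 60.0 = 0.05297 min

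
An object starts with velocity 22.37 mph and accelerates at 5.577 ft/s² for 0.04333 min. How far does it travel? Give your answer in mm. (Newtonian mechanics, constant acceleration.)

v₀ = 22.37 mph × 0.44704 = 10.0003 m/s
a = 5.577 ft/s² × 0.3048 = 1.69987 m/s²
t = 0.04333 min × 60.0 = 2.5998 s
d = v₀ × t + ½ × a × t² = 10.0003 × 2.5998 + 0.5 × 1.69987 × 2.5998² = 31.7435 m
d = 31.7435 m / 0.001 = 31740 mm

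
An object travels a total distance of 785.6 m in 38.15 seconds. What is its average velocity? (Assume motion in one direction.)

v_avg = Δd / Δt = 785.6 / 38.15 = 20.59 m/s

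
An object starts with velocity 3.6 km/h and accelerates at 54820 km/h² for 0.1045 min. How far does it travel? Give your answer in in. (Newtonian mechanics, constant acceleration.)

v₀ = 3.6 km/h × 0.2777777777777778 = 1.0 m/s
a = 54820 km/h² × 7.716049382716049e-05 = 4.22994 m/s²
t = 0.1045 min × 60.0 = 6.27 s
d = v₀ × t + ½ × a × t² = 1.0 × 6.27 + 0.5 × 4.22994 × 6.27² = 89.4156 m
d = 89.4156 m / 0.0254 = 3520 in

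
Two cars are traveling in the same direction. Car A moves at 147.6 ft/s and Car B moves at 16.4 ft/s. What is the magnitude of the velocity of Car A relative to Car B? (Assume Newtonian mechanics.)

v_rel = |v_A - v_B| = |147.6 - 16.4| = 131.2 ft/s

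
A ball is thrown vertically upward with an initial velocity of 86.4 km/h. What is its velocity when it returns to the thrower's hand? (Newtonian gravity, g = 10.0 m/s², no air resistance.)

By conservation of energy (no air resistance), the ball returns to the throw height with the same speed as launch, but directed downward.
|v_ground| = v₀ = 86.4 km/h
v_ground = 86.4 km/h (downward)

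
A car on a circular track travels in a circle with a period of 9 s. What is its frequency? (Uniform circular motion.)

f = 1/T = 1/9 = 0.1111 Hz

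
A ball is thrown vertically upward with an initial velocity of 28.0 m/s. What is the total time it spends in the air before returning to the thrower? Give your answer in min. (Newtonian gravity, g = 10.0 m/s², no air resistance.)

t_total = 2 × v₀ / g = 2 × 28.0 / 10.0 = 5.6 s
t_total = 5.6 s / 60.0 = 0.09333 min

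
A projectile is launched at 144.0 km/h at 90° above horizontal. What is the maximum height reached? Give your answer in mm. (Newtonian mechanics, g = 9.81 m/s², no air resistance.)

v₀ = 144.0 km/h × 0.2777777777777778 = 40.0 m/s
H = v₀² × sin²(θ) / (2g) = 40.0² × sin(90°)² / (2 × 9.81) = 1600.0 × 1.0 / 19.62 = 81.5494 m
H = 81.5494 m / 0.001 = 81550 mm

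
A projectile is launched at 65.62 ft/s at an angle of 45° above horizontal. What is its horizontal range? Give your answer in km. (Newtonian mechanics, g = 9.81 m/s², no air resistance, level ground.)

v₀ = 65.62 ft/s × 0.3048 = 20.001 m/s
R = v₀² × sin(2θ) / g = 20.001² × sin(2 × 45°) / 9.81 = 400.04 × 1.0 / 9.81 = 40.7788 m
R = 40.7788 m / 1000.0 = 0.04078 km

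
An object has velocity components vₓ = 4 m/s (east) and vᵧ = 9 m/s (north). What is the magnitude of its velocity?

|v| = √(vₓ² + vᵧ²) = √(4² + 9²) = √(97) = 9.85 m/s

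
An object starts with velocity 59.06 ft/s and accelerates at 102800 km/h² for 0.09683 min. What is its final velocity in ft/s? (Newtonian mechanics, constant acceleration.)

v₀ = 59.06 ft/s × 0.3048 = 18.0015 m/s
a = 102800 km/h² × 7.716049382716049e-05 = 7.9321 m/s²
t = 0.09683 min × 60.0 = 5.8098 s
v = v₀ + a × t = 18.0015 + 7.9321 × 5.8098 = 64.0854 m/s
v = 64.0854 m/s / 0.3048 = 210.3 ft/s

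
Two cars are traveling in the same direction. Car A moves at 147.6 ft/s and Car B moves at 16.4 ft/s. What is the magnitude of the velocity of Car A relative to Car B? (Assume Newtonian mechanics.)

v_rel = |v_A - v_B| = |147.6 - 16.4| = 131.2 ft/s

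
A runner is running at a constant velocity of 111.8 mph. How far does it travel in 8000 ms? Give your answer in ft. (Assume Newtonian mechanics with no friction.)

v = 111.8 mph × 0.44704 = 49.9791 m/s
t = 8000 ms × 0.001 = 8.0 s
d = v × t = 49.9791 × 8.0 = 399.833 m
d = 399.833 m / 0.3048 = 1312 ft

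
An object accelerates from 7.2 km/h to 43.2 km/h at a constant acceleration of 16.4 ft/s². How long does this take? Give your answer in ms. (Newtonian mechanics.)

v₀ = 7.2 km/h × 0.2777777777777778 = 2.0 m/s
v = 43.2 km/h × 0.2777777777777778 = 12.0 m/s
a = 16.4 ft/s² × 0.3048 = 4.99872 m/s²
t = (v - v₀) / a = (12.0 - 2.0) / 4.99872 = 2.00051 s
t = 2.00051 s / 0.001 = 2001 ms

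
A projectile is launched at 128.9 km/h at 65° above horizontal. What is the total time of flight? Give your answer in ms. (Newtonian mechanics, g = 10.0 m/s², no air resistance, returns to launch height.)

v₀ = 128.9 km/h × 0.2777777777777778 = 35.8056 m/s
T = 2 × v₀ × sin(θ) / g = 2 × 35.8056 × sin(65°) / 10.0 = 2 × 35.8056 × 0.906308 / 10.0 = 6.49018 s
T = 6.49018 s / 0.001 = 6490 ms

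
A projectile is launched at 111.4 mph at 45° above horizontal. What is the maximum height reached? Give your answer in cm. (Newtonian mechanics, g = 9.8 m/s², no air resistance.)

v₀ = 111.4 mph × 0.44704 = 49.8003 m/s
H = v₀² × sin²(θ) / (2g) = 49.8003² × sin(45°)² / (2 × 9.8) = 2480.07 × 0.5 / 19.6 = 63.2671 m
H = 63.2671 m / 0.01 = 6327 cm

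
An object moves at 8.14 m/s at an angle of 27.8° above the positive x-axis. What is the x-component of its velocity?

vₓ = v cos(θ) = 8.14 × cos(27.8°) = 7.2 m/s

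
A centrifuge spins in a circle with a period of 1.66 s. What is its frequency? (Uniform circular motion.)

f = 1/T = 1/1.66 = 0.6024 Hz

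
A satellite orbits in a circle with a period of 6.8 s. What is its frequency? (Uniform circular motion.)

f = 1/T = 1/6.8 = 0.1471 Hz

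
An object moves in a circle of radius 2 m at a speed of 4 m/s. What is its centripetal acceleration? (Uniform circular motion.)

a_c = v²/r = 4²/2 = 16/2 = 8.0 m/s²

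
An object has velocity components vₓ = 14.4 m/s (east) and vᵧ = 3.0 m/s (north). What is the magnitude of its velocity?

|v| = √(vₓ² + vᵧ²) = √(14.4² + 3.0²) = √(216.36) = 14.71 m/s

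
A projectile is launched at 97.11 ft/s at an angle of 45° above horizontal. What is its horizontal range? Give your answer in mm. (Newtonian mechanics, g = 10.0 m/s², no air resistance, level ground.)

v₀ = 97.11 ft/s × 0.3048 = 29.5991 m/s
R = v₀² × sin(2θ) / g = 29.5991² × sin(2 × 45°) / 10.0 = 876.107 × 1.0 / 10.0 = 87.6107 m
R = 87.6107 m / 0.001 = 87610 mm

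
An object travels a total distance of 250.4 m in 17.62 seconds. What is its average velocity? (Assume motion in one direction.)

v_avg = Δd / Δt = 250.4 / 17.62 = 14.21 m/s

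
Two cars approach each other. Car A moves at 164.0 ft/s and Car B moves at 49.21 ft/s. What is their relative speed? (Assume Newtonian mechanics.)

v_rel = v_A + v_B = 164.0 + 49.21 = 213.21 ft/s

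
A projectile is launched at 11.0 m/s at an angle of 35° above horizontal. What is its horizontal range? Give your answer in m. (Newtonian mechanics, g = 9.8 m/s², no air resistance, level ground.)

R = v₀² × sin(2θ) / g = 11.0² × sin(2 × 35°) / 9.8 = 121.0 × 0.939693 / 9.8 = 11.6 m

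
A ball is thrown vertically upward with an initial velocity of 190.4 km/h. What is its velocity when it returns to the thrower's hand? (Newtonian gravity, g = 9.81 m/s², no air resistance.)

By conservation of energy (no air resistance), the ball returns to the throw height with the same speed as launch, but directed downward.
|v_ground| = v₀ = 190.4 km/h
v_ground = 190.4 km/h (downward)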